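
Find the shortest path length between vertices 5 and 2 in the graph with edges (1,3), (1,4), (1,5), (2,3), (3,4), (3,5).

Step 1: Build adjacency list:
  1: 3, 4, 5
  2: 3
  3: 1, 2, 4, 5
  4: 1, 3
  5: 1, 3

Step 2: BFS from vertex 5 to find shortest path to 2:
  vertex 1 reached at distance 1
  vertex 3 reached at distance 1
  vertex 4 reached at distance 2
  vertex 2 reached at distance 2

Step 3: Shortest path: 5 -> 3 -> 2
Path length: 2 edges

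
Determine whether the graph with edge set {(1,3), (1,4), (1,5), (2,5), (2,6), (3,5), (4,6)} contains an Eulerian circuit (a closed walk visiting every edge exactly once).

Step 1: Find the degree of each vertex:
  deg(1) = 3
  deg(2) = 2
  deg(3) = 2
  deg(4) = 2
  deg(5) = 3
  deg(6) = 2

Step 2: Count vertices with odd degree:
  Odd-degree vertices: 1, 5 (2 total)

Step 3: Apply Euler's theorem:
  - Eulerian circuit exists iff graph is connected and all vertices have even degree
  - Eulerian path exists iff graph is connected and has 0 or 2 odd-degree vertices

Graph is connected with exactly 2 odd-degree vertices (1, 5).
Eulerian path exists (starting and ending at the odd-degree vertices), but no Eulerian circuit.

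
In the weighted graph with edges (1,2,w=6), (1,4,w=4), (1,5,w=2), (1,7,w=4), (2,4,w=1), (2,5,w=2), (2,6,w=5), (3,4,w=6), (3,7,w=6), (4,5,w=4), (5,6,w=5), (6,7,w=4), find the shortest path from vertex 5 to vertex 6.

Step 1: Build adjacency list with weights:
  1: 2(w=6), 4(w=4), 5(w=2), 7(w=4)
  2: 1(w=6), 4(w=1), 5(w=2), 6(w=5)
  3: 4(w=6), 7(w=6)
  4: 1(w=4), 2(w=1), 3(w=6), 5(w=4)
  5: 1(w=2), 2(w=2), 4(w=4), 6(w=5)
  6: 2(w=5), 5(w=5), 7(w=4)
  7: 1(w=4), 3(w=6), 6(w=4)

Step 2: Apply Dijkstra's algorithm from vertex 5:
  Visit vertex 5 (distance=0)
    Update dist[1] = 2
    Update dist[2] = 2
    Update dist[4] = 4
    Update dist[6] = 5
  Visit vertex 1 (distance=2)
    Update dist[7] = 6
  Visit vertex 2 (distance=2)
    Update dist[4] = 3
  Visit vertex 4 (distance=3)
    Update dist[3] = 9
  Visit vertex 6 (distance=5)

Step 3: Shortest path: 5 -> 6
Total weight: 5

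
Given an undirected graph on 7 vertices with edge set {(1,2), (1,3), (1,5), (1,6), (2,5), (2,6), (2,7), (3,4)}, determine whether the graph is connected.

Step 1: Build adjacency list from edges:
  1: 2, 3, 5, 6
  2: 1, 5, 6, 7
  3: 1, 4
  4: 3
  5: 1, 2
  6: 1, 2
  7: 2

Step 2: Run BFS/DFS from vertex 1:
  Visited: {1, 2, 3, 5, 6, 7, 4}
  Reached 7 of 7 vertices

Step 3: All 7 vertices reached from vertex 1, so the graph is connected.
Answer: Yes, the graph is connected.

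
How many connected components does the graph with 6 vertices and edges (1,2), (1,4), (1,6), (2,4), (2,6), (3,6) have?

Step 1: Build adjacency list from edges:
  1: 2, 4, 6
  2: 1, 4, 6
  3: 6
  4: 1, 2
  5: (none)
  6: 1, 2, 3

Step 2: Run BFS/DFS from vertex 1:
  Visited: {1, 2, 4, 6, 3}
  Reached 5 of 6 vertices

Step 3: Only 5 of 6 vertices reached. Graph is disconnected.
Connected components: {1, 2, 3, 4, 6}, {5}
Number of connected components: 2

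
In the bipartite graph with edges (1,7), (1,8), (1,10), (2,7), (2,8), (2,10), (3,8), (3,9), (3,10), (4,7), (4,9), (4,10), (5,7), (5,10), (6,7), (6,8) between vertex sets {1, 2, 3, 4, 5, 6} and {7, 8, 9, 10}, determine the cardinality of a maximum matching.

Step 1: List the neighbors of each left vertex:
  1: 7, 8, 10
  2: 7, 8, 10
  3: 8, 9, 10
  4: 7, 9, 10
  5: 7, 10
  6: 7, 8

Step 2: Greedily match left vertices, then look for augmenting paths:
  Match 1 -- 7
  Match 2 -- 8
  Match 3 -- 9
  Match 4 -- 10
  No augmenting path remains.

Step 3: Verify this is maximum:
  Matching size 4 = min(|L|, |R|) = min(6, 4), which is an upper bound, so this matching is maximum.

Maximum matching: {(1,7), (2,8), (3,9), (4,10)}
Size: 4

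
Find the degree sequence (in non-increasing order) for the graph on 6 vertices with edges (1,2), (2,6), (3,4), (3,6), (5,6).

Step 1: Count edges incident to each vertex:
  deg(1) = 1 (neighbors: 2)
  deg(2) = 2 (neighbors: 1, 6)
  deg(3) = 2 (neighbors: 4, 6)
  deg(4) = 1 (neighbors: 3)
  deg(5) = 1 (neighbors: 6)
  deg(6) = 3 (neighbors: 2, 3, 5)

Step 2: Sort degrees in non-increasing order:
  Degrees: [1, 2, 2, 1, 1, 3] -> sorted: [3, 2, 2, 1, 1, 1]

Degree sequence: [3, 2, 2, 1, 1, 1]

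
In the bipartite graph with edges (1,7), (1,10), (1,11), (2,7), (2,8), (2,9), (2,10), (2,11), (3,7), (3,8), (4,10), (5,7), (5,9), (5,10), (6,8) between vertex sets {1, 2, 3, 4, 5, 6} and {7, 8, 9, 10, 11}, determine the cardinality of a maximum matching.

Step 1: List the neighbors of each left vertex:
  1: 7, 10, 11
  2: 7, 8, 9, 10, 11
  3: 7, 8
  4: 10
  5: 7, 9, 10
  6: 8

Step 2: Greedily match left vertices, then look for augmenting paths:
  Match 1 -- 11
  Match 2 -- 8
  Match 3 -- 7
  Match 4 -- 10
  Match 5 -- 9
  No augmenting path remains.

Step 3: Verify this is maximum:
  Matching size 5 = min(|L|, |R|) = min(6, 5), which is an upper bound, so this matching is maximum.

Maximum matching: {(1,11), (2,8), (3,7), (4,10), (5,9)}
Size: 5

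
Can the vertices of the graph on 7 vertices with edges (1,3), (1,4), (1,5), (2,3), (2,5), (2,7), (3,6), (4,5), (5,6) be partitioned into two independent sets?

Step 1: Attempt 2-coloring using BFS:
  Start at vertex 1, assign color 0
  Color vertex 3 with color 1 (neighbor of 1)
  Color vertex 4 with color 1 (neighbor of 1)
  Color vertex 5 with color 1 (neighbor of 1)
  Color vertex 2 with color 0 (neighbor of 3)
  Color vertex 6 with color 0 (neighbor of 3)

Step 2: Conflict found! Vertices 4 and 5 are adjacent but have the same color.
This means the graph contains an odd cycle.

The graph is NOT bipartite.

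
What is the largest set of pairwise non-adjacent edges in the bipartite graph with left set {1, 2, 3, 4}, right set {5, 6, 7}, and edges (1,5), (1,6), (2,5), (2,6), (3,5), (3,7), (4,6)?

Step 1: List the neighbors of each left vertex:
  1: 5, 6
  2: 5, 6
  3: 5, 7
  4: 6

Step 2: Greedily match left vertices, then look for augmenting paths:
  Match 1 -- 5
  Match 2 -- 6
  Match 3 -- 7
  No augmenting path remains.

Step 3: Verify this is maximum:
  Matching size 3 = min(|L|, |R|) = min(4, 3), which is an upper bound, so this matching is maximum.

Maximum matching: {(1,5), (2,6), (3,7)}
Size: 3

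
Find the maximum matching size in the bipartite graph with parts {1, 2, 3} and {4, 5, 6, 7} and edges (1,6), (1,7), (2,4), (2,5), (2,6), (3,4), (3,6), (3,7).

Step 1: List the neighbors of each left vertex:
  1: 6, 7
  2: 4, 5, 6
  3: 4, 6, 7

Step 2: Greedily match left vertices, then look for augmenting paths:
  Match 1 -- 6
  Match 2 -- 4
  Match 3 -- 7
  No augmenting path remains.

Step 3: Verify this is maximum:
  Matching size 3 = min(|L|, |R|) = min(3, 4), which is an upper bound, so this matching is maximum.

Maximum matching: {(1,6), (2,4), (3,7)}
Size: 3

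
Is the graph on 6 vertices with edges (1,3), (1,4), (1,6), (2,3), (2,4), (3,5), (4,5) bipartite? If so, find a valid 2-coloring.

Step 1: Attempt 2-coloring using BFS:
  Start at vertex 1, assign color 0
  Color vertex 3 with color 1 (neighbor of 1)
  Color vertex 4 with color 1 (neighbor of 1)
  Color vertex 6 with color 1 (neighbor of 1)
  Color vertex 2 with color 0 (neighbor of 3)
  Color vertex 5 with color 0 (neighbor of 3)

Step 2: 2-coloring succeeded. No conflicts found.
  Set A (color 0): {1, 2, 5}
  Set B (color 1): {3, 4, 6}

The graph is bipartite with partition {1, 2, 5}, {3, 4, 6}.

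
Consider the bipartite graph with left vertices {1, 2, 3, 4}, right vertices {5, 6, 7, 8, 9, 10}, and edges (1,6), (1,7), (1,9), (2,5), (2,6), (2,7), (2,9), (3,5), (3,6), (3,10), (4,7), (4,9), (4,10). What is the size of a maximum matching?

Step 1: List the neighbors of each left vertex:
  1: 6, 7, 9
  2: 5, 6, 7, 9
  3: 5, 6, 10
  4: 7, 9, 10

Step 2: Greedily match left vertices, then look for augmenting paths:
  Match 1 -- 6
  Match 2 -- 5
  Match 3 -- 10
  Match 4 -- 7
  No augmenting path remains.

Step 3: Verify this is maximum:
  Matching size 4 = min(|L|, |R|) = min(4, 6), which is an upper bound, so this matching is maximum.

Maximum matching: {(1,6), (2,5), (3,10), (4,7)}
Size: 4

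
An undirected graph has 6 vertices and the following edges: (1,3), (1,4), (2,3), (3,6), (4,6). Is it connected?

Step 1: Build adjacency list from edges:
  1: 3, 4
  2: 3
  3: 1, 2, 6
  4: 1, 6
  5: (none)
  6: 3, 4

Step 2: Run BFS/DFS from vertex 1:
  Visited: {1, 3, 4, 2, 6}
  Reached 5 of 6 vertices

Step 3: Only 5 of 6 vertices reached. Graph is disconnected.
Connected components: {1, 2, 3, 4, 6}, {5}
Answer: No, the graph is not connected (2 components).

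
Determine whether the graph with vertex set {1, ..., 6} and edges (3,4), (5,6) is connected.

Step 1: Build adjacency list from edges:
  1: (none)
  2: (none)
  3: 4
  4: 3
  5: 6
  6: 5

Step 2: Run BFS/DFS from vertex 1:
  Visited: {1}
  Reached 1 of 6 vertices

Step 3: Only 1 of 6 vertices reached. Graph is disconnected.
Connected components: {1}, {2}, {3, 4}, {5, 6}
Answer: No, the graph is not connected (4 components).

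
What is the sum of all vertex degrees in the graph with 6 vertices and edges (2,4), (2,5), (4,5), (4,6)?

Step 1: Count edges incident to each vertex:
  deg(1) = 0 (neighbors: none)
  deg(2) = 2 (neighbors: 4, 5)
  deg(3) = 0 (neighbors: none)
  deg(4) = 3 (neighbors: 2, 5, 6)
  deg(5) = 2 (neighbors: 2, 4)
  deg(6) = 1 (neighbors: 4)

Step 2: Sum all degrees:
  0 + 2 + 0 + 3 + 2 + 1 = 8

Verification: sum of degrees = 2 * |E| = 2 * 4 = 8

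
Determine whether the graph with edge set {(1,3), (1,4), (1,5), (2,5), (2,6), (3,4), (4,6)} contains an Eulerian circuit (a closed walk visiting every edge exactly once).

Step 1: Find the degree of each vertex:
  deg(1) = 3
  deg(2) = 2
  deg(3) = 2
  deg(4) = 3
  deg(5) = 2
  deg(6) = 2

Step 2: Count vertices with odd degree:
  Odd-degree vertices: 1, 4 (2 total)

Step 3: Apply Euler's theorem:
  - Eulerian circuit exists iff graph is connected and all vertices have even degree
  - Eulerian path exists iff graph is connected and has 0 or 2 odd-degree vertices

Graph is connected with exactly 2 odd-degree vertices (1, 4).
Eulerian path exists (starting and ending at the odd-degree vertices), but no Eulerian circuit.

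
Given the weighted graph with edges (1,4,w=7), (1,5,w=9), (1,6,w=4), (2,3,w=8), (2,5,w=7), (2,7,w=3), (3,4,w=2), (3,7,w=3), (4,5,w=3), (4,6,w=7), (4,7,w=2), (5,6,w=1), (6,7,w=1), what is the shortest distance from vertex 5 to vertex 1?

Step 1: Build adjacency list with weights:
  1: 4(w=7), 5(w=9), 6(w=4)
  2: 3(w=8), 5(w=7), 7(w=3)
  3: 2(w=8), 4(w=2), 7(w=3)
  4: 1(w=7), 3(w=2), 5(w=3), 6(w=7), 7(w=2)
  5: 1(w=9), 2(w=7), 4(w=3), 6(w=1)
  6: 1(w=4), 4(w=7), 5(w=1), 7(w=1)
  7: 2(w=3), 3(w=3), 4(w=2), 6(w=1)

Step 2: Apply Dijkstra's algorithm from vertex 5:
  Visit vertex 5 (distance=0)
    Update dist[1] = 9
    Update dist[2] = 7
    Update dist[4] = 3
    Update dist[6] = 1
  Visit vertex 6 (distance=1)
    Update dist[1] = 5
    Update dist[7] = 2
  Visit vertex 7 (distance=2)
    Update dist[2] = 5
    Update dist[3] = 5
  Visit vertex 4 (distance=3)
  Visit vertex 1 (distance=5)

Step 3: Shortest path: 5 -> 6 -> 1
Total weight: 1 + 4 = 5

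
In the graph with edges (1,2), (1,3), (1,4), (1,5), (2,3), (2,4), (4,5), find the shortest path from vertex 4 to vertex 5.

Step 1: Build adjacency list:
  1: 2, 3, 4, 5
  2: 1, 3, 4
  3: 1, 2
  4: 1, 2, 5
  5: 1, 4

Step 2: BFS from vertex 4 to find shortest path to 5:
  vertex 1 reached at distance 1
  vertex 2 reached at distance 1
  vertex 5 reached at distance 1

Step 3: Shortest path: 4 -> 5
Path length: 1 edge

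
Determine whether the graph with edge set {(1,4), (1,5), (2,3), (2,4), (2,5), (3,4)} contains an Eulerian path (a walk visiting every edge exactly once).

Step 1: Find the degree of each vertex:
  deg(1) = 2
  deg(2) = 3
  deg(3) = 2
  deg(4) = 3
  deg(5) = 2

Step 2: Count vertices with odd degree:
  Odd-degree vertices: 2, 4 (2 total)

Step 3: Apply Euler's theorem:
  - Eulerian circuit exists iff graph is connected and all vertices have even degree
  - Eulerian path exists iff graph is connected and has 0 or 2 odd-degree vertices

Graph is connected with exactly 2 odd-degree vertices (2, 4).
Eulerian path exists (starting and ending at the odd-degree vertices), but no Eulerian circuit.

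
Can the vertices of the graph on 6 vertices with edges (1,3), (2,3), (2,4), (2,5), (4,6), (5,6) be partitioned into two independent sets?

Step 1: Attempt 2-coloring using BFS:
  Start at vertex 1, assign color 0
  Color vertex 3 with color 1 (neighbor of 1)
  Color vertex 2 with color 0 (neighbor of 3)
  Color vertex 4 with color 1 (neighbor of 2)
  Color vertex 5 with color 1 (neighbor of 2)
  Color vertex 6 with color 0 (neighbor of 4)

Step 2: 2-coloring succeeded. No conflicts found.
  Set A (color 0): {1, 2, 6}
  Set B (color 1): {3, 4, 5}

The graph is bipartite with partition {1, 2, 6}, {3, 4, 5}.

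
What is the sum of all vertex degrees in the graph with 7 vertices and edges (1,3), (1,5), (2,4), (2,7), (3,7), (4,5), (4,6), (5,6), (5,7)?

Step 1: Count edges incident to each vertex:
  deg(1) = 2 (neighbors: 3, 5)
  deg(2) = 2 (neighbors: 4, 7)
  deg(3) = 2 (neighbors: 1, 7)
  deg(4) = 3 (neighbors: 2, 5, 6)
  deg(5) = 4 (neighbors: 1, 4, 6, 7)
  deg(6) = 2 (neighbors: 4, 5)
  deg(7) = 3 (neighbors: 2, 3, 5)

Step 2: Sum all degrees:
  2 + 2 + 2 + 3 + 4 + 2 + 3 = 18

Verification: sum of degrees = 2 * |E| = 2 * 9 = 18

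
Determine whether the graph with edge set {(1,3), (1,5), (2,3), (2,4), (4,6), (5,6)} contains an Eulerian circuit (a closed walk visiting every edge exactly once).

Step 1: Find the degree of each vertex:
  deg(1) = 2
  deg(2) = 2
  deg(3) = 2
  deg(4) = 2
  deg(5) = 2
  deg(6) = 2

Step 2: Count vertices with odd degree:
  All vertices have even degree (0 odd-degree vertices)

Step 3: Apply Euler's theorem:
  - Eulerian circuit exists iff graph is connected and all vertices have even degree
  - Eulerian path exists iff graph is connected and has 0 or 2 odd-degree vertices

Graph is connected with 0 odd-degree vertices.
Both Eulerian circuit and Eulerian path exist.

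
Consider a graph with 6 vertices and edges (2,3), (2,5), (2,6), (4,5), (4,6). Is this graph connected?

Step 1: Build adjacency list from edges:
  1: (none)
  2: 3, 5, 6
  3: 2
  4: 5, 6
  5: 2, 4
  6: 2, 4

Step 2: Run BFS/DFS from vertex 1:
  Visited: {1}
  Reached 1 of 6 vertices

Step 3: Only 1 of 6 vertices reached. Graph is disconnected.
Connected components: {1}, {2, 3, 4, 5, 6}
Answer: No, the graph is not connected (2 components).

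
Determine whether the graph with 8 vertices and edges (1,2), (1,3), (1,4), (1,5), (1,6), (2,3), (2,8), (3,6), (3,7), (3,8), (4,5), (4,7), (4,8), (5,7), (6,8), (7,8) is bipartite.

Step 1: Attempt 2-coloring using BFS:
  Start at vertex 1, assign color 0
  Color vertex 2 with color 1 (neighbor of 1)
  Color vertex 3 with color 1 (neighbor of 1)
  Color vertex 4 with color 1 (neighbor of 1)
  Color vertex 5 with color 1 (neighbor of 1)
  Color vertex 6 with color 1 (neighbor of 1)

Step 2: Conflict found! Vertices 2 and 3 are adjacent but have the same color.
This means the graph contains an odd cycle.

The graph is NOT bipartite.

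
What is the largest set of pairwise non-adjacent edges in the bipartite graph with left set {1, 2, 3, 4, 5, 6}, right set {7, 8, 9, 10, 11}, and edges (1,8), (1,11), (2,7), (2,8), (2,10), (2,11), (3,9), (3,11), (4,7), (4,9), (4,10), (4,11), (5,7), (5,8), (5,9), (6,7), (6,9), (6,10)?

Step 1: List the neighbors of each left vertex:
  1: 8, 11
  2: 7, 8, 10, 11
  3: 9, 11
  4: 7, 9, 10, 11
  5: 7, 8, 9
  6: 7, 9, 10

Step 2: Greedily match left vertices, then look for augmenting paths:
  Match 1 -- 8
  Match 2 -- 11
  Match 3 -- 9
  Match 4 -- 10
  Match 5 -- 7
  No augmenting path remains.

Step 3: Verify this is maximum:
  Matching size 5 = min(|L|, |R|) = min(6, 5), which is an upper bound, so this matching is maximum.

Maximum matching: {(1,8), (2,11), (3,9), (4,10), (5,7)}
Size: 5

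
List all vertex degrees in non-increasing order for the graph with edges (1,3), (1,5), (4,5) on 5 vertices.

Step 1: Count edges incident to each vertex:
  deg(1) = 2 (neighbors: 3, 5)
  deg(2) = 0 (neighbors: none)
  deg(3) = 1 (neighbors: 1)
  deg(4) = 1 (neighbors: 5)
  deg(5) = 2 (neighbors: 1, 4)

Step 2: Sort degrees in non-increasing order:
  Degrees: [2, 0, 1, 1, 2] -> sorted: [2, 2, 1, 1, 0]

Degree sequence: [2, 2, 1, 1, 0]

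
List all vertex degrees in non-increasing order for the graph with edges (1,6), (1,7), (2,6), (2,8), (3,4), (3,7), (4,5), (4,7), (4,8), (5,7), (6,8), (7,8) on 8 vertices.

Step 1: Count edges incident to each vertex:
  deg(1) = 2 (neighbors: 6, 7)
  deg(2) = 2 (neighbors: 6, 8)
  deg(3) = 2 (neighbors: 4, 7)
  deg(4) = 4 (neighbors: 3, 5, 7, 8)
  deg(5) = 2 (neighbors: 4, 7)
  deg(6) = 3 (neighbors: 1, 2, 8)
  deg(7) = 5 (neighbors: 1, 3, 4, 5, 8)
  deg(8) = 4 (neighbors: 2, 4, 6, 7)

Step 2: Sort degrees in non-increasing order:
  Degrees: [2, 2, 2, 4, 2, 3, 5, 4] -> sorted: [5, 4, 4, 3, 2, 2, 2, 2]

Degree sequence: [5, 4, 4, 3, 2, 2, 2, 2]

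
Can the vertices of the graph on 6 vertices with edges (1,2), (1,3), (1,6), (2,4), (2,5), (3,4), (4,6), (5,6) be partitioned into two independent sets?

Step 1: Attempt 2-coloring using BFS:
  Start at vertex 1, assign color 0
  Color vertex 2 with color 1 (neighbor of 1)
  Color vertex 3 with color 1 (neighbor of 1)
  Color vertex 6 with color 1 (neighbor of 1)
  Color vertex 4 with color 0 (neighbor of 2)
  Color vertex 5 with color 0 (neighbor of 2)

Step 2: 2-coloring succeeded. No conflicts found.
  Set A (color 0): {1, 4, 5}
  Set B (color 1): {2, 3, 6}

The graph is bipartite with partition {1, 4, 5}, {2, 3, 6}.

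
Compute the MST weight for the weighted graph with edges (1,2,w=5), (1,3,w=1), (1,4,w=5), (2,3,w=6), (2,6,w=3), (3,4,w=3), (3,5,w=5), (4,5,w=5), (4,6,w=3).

Apply Kruskal's algorithm (sort edges by weight, add if no cycle):

Sorted edges by weight:
  (1,3) w=1
  (2,6) w=3
  (3,4) w=3
  (4,6) w=3
  (1,2) w=5
  (1,4) w=5
  (3,5) w=5
  (4,5) w=5
  (2,3) w=6

Add edge (1,3) w=1 -- no cycle. Running total: 1
Add edge (2,6) w=3 -- no cycle. Running total: 4
Add edge (3,4) w=3 -- no cycle. Running total: 7
Add edge (4,6) w=3 -- no cycle. Running total: 10
Skip edge (1,2) w=5 -- would create cycle
Skip edge (1,4) w=5 -- would create cycle
Add edge (3,5) w=5 -- no cycle. Running total: 15

MST edges: (1,3,w=1), (2,6,w=3), (3,4,w=3), (4,6,w=3), (3,5,w=5)
Total MST weight: 1 + 3 + 3 + 3 + 5 = 15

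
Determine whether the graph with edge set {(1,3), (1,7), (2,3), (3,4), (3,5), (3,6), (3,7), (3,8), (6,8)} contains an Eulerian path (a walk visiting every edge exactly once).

Step 1: Find the degree of each vertex:
  deg(1) = 2
  deg(2) = 1
  deg(3) = 7
  deg(4) = 1
  deg(5) = 1
  deg(6) = 2
  deg(7) = 2
  deg(8) = 2

Step 2: Count vertices with odd degree:
  Odd-degree vertices: 2, 3, 4, 5 (4 total)

Step 3: Apply Euler's theorem:
  - Eulerian circuit exists iff graph is connected and all vertices have even degree
  - Eulerian path exists iff graph is connected and has 0 or 2 odd-degree vertices

Graph has 4 odd-degree vertices (need 0 or 2).
Neither Eulerian path nor Eulerian circuit exists.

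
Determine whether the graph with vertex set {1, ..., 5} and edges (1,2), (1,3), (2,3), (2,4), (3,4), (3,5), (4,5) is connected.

Step 1: Build adjacency list from edges:
  1: 2, 3
  2: 1, 3, 4
  3: 1, 2, 4, 5
  4: 2, 3, 5
  5: 3, 4

Step 2: Run BFS/DFS from vertex 1:
  Visited: {1, 2, 3, 4, 5}
  Reached 5 of 5 vertices

Step 3: All 5 vertices reached from vertex 1, so the graph is connected.
Answer: Yes, the graph is connected.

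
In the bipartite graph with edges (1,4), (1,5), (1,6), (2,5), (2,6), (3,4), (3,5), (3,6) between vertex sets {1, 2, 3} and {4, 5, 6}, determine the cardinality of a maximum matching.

Step 1: List the neighbors of each left vertex:
  1: 4, 5, 6
  2: 5, 6
  3: 4, 5, 6

Step 2: Greedily match left vertices, then look for augmenting paths:
  Match 1 -- 4
  Match 2 -- 5
  Match 3 -- 6
  No augmenting path remains.

Step 3: Verify this is maximum:
  Matching size 3 = min(|L|, |R|) = min(3, 3), which is an upper bound, so this matching is maximum.

Maximum matching: {(1,4), (2,5), (3,6)}
Size: 3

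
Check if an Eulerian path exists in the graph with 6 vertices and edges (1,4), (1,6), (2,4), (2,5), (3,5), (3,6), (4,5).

Step 1: Find the degree of each vertex:
  deg(1) = 2
  deg(2) = 2
  deg(3) = 2
  deg(4) = 3
  deg(5) = 3
  deg(6) = 2

Step 2: Count vertices with odd degree:
  Odd-degree vertices: 4, 5 (2 total)

Step 3: Apply Euler's theorem:
  - Eulerian circuit exists iff graph is connected and all vertices have even degree
  - Eulerian path exists iff graph is connected and has 0 or 2 odd-degree vertices

Graph is connected with exactly 2 odd-degree vertices (4, 5).
Eulerian path exists (starting and ending at the odd-degree vertices), but no Eulerian circuit.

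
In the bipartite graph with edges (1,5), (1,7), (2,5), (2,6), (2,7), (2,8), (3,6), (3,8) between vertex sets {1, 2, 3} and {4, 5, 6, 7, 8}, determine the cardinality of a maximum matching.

Step 1: List the neighbors of each left vertex:
  1: 5, 7
  2: 5, 6, 7, 8
  3: 6, 8

Step 2: Greedily match left vertices, then look for augmenting paths:
  Match 1 -- 5
  Match 2 -- 6
  Match 3 -- 8
  No augmenting path remains.

Step 3: Verify this is maximum:
  Matching size 3 = min(|L|, |R|) = min(3, 5), which is an upper bound, so this matching is maximum.

Maximum matching: {(1,5), (2,6), (3,8)}
Size: 3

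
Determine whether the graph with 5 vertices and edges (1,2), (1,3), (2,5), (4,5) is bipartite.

Step 1: Attempt 2-coloring using BFS:
  Start at vertex 1, assign color 0
  Color vertex 2 with color 1 (neighbor of 1)
  Color vertex 3 with color 1 (neighbor of 1)
  Color vertex 5 with color 0 (neighbor of 2)
  Color vertex 4 with color 1 (neighbor of 5)

Step 2: 2-coloring succeeded. No conflicts found.
  Set A (color 0): {1, 5}
  Set B (color 1): {2, 3, 4}

The graph is bipartite with partition {1, 5}, {2, 3, 4}.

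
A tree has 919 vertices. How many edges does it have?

A tree on n vertices always has exactly n - 1 edges.
For n = 919: edges = 919 - 1 = 918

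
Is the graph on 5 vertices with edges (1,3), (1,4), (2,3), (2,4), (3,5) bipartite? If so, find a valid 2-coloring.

Step 1: Attempt 2-coloring using BFS:
  Start at vertex 1, assign color 0
  Color vertex 3 with color 1 (neighbor of 1)
  Color vertex 4 with color 1 (neighbor of 1)
  Color vertex 2 with color 0 (neighbor of 3)
  Color vertex 5 with color 0 (neighbor of 3)

Step 2: 2-coloring succeeded. No conflicts found.
  Set A (color 0): {1, 2, 5}
  Set B (color 1): {3, 4}

The graph is bipartite with partition {1, 2, 5}, {3, 4}.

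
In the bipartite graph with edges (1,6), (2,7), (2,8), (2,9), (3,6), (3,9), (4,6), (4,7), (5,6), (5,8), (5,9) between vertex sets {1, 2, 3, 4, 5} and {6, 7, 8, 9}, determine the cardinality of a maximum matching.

Step 1: List the neighbors of each left vertex:
  1: 6
  2: 7, 8, 9
  3: 6, 9
  4: 6, 7
  5: 6, 8, 9

Step 2: Greedily match left vertices, then look for augmenting paths:
  Match 1 -- 6
  Match 2 -- 7
  Match 3 -- 9
  Match 5 -- 8
  No augmenting path remains.

Step 3: Verify this is maximum:
  Matching size 4 = min(|L|, |R|) = min(5, 4), which is an upper bound, so this matching is maximum.

Maximum matching: {(1,6), (2,7), (3,9), (5,8)}
Size: 4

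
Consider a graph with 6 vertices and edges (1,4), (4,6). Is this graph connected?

Step 1: Build adjacency list from edges:
  1: 4
  2: (none)
  3: (none)
  4: 1, 6
  5: (none)
  6: 4

Step 2: Run BFS/DFS from vertex 1:
  Visited: {1, 4, 6}
  Reached 3 of 6 vertices

Step 3: Only 3 of 6 vertices reached. Graph is disconnected.
Connected components: {1, 4, 6}, {2}, {3}, {5}
Answer: No, the graph is not connected (4 components).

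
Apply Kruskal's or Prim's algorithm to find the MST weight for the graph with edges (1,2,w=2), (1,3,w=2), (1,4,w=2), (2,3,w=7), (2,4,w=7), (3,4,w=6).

Apply Kruskal's algorithm (sort edges by weight, add if no cycle):

Sorted edges by weight:
  (1,4) w=2
  (1,2) w=2
  (1,3) w=2
  (3,4) w=6
  (2,3) w=7
  (2,4) w=7

Add edge (1,4) w=2 -- no cycle. Running total: 2
Add edge (1,2) w=2 -- no cycle. Running total: 4
Add edge (1,3) w=2 -- no cycle. Running total: 6

MST edges: (1,4,w=2), (1,2,w=2), (1,3,w=2)
Total MST weight: 2 + 2 + 2 = 6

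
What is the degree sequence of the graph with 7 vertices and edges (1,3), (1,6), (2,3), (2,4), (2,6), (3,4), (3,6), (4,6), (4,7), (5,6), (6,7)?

Step 1: Count edges incident to each vertex:
  deg(1) = 2 (neighbors: 3, 6)
  deg(2) = 3 (neighbors: 3, 4, 6)
  deg(3) = 4 (neighbors: 1, 2, 4, 6)
  deg(4) = 4 (neighbors: 2, 3, 6, 7)
  deg(5) = 1 (neighbors: 6)
  deg(6) = 6 (neighbors: 1, 2, 3, 4, 5, 7)
  deg(7) = 2 (neighbors: 4, 6)

Step 2: Sort degrees in non-increasing order:
  Degrees: [2, 3, 4, 4, 1, 6, 2] -> sorted: [6, 4, 4, 3, 2, 2, 1]

Degree sequence: [6, 4, 4, 3, 2, 2, 1]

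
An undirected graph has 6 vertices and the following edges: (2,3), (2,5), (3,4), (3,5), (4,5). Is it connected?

Step 1: Build adjacency list from edges:
  1: (none)
  2: 3, 5
  3: 2, 4, 5
  4: 3, 5
  5: 2, 3, 4
  6: (none)

Step 2: Run BFS/DFS from vertex 1:
  Visited: {1}
  Reached 1 of 6 vertices

Step 3: Only 1 of 6 vertices reached. Graph is disconnected.
Connected components: {1}, {2, 3, 4, 5}, {6}
Answer: No, the graph is not connected (3 components).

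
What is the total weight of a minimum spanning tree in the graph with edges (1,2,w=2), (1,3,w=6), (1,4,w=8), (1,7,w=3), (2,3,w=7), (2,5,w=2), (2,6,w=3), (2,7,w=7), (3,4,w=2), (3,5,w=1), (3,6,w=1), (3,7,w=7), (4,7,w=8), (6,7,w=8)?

Apply Kruskal's algorithm (sort edges by weight, add if no cycle):

Sorted edges by weight:
  (3,6) w=1
  (3,5) w=1
  (1,2) w=2
  (2,5) w=2
  (3,4) w=2
  (1,7) w=3
  (2,6) w=3
  (1,3) w=6
  (2,3) w=7
  (2,7) w=7
  (3,7) w=7
  (1,4) w=8
  (4,7) w=8
  (6,7) w=8

Add edge (3,6) w=1 -- no cycle. Running total: 1
Add edge (3,5) w=1 -- no cycle. Running total: 2
Add edge (1,2) w=2 -- no cycle. Running total: 4
Add edge (2,5) w=2 -- no cycle. Running total: 6
Add edge (3,4) w=2 -- no cycle. Running total: 8
Add edge (1,7) w=3 -- no cycle. Running total: 11

MST edges: (3,6,w=1), (3,5,w=1), (1,2,w=2), (2,5,w=2), (3,4,w=2), (1,7,w=3)
Total MST weight: 1 + 1 + 2 + 2 + 2 + 3 = 11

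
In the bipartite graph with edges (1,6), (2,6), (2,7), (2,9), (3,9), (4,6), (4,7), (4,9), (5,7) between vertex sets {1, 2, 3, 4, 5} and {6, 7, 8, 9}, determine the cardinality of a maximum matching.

Step 1: List the neighbors of each left vertex:
  1: 6
  2: 6, 7, 9
  3: 9
  4: 6, 7, 9
  5: 7

Step 2: Greedily match left vertices, then look for augmenting paths:
  Match 1 -- 6
  Match 2 -- 7
  Match 3 -- 9
  No augmenting path remains.

Step 3: Verify this is maximum:
  Matching has size 3. The vertex set {6, 7, 9} covers every edge and has size 3; any matching has at most one edge per cover vertex, so 3 is maximum (König's theorem).

Maximum matching: {(1,6), (2,7), (3,9)}
Size: 3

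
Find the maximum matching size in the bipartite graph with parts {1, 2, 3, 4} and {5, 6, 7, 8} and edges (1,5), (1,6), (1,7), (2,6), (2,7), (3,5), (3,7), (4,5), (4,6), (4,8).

Step 1: List the neighbors of each left vertex:
  1: 5, 6, 7
  2: 6, 7
  3: 5, 7
  4: 5, 6, 8

Step 2: Greedily match left vertices, then look for augmenting paths:
  Match 1 -- 5
  Match 2 -- 6
  Match 3 -- 7
  Match 4 -- 8
  No augmenting path remains.

Step 3: Verify this is maximum:
  Matching size 4 = min(|L|, |R|) = min(4, 4), which is an upper bound, so this matching is maximum.

Maximum matching: {(1,5), (2,6), (3,7), (4,8)}
Size: 4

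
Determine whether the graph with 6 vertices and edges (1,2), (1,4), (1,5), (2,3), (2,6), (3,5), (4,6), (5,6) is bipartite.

Step 1: Attempt 2-coloring using BFS:
  Start at vertex 1, assign color 0
  Color vertex 2 with color 1 (neighbor of 1)
  Color vertex 4 with color 1 (neighbor of 1)
  Color vertex 5 with color 1 (neighbor of 1)
  Color vertex 3 with color 0 (neighbor of 2)
  Color vertex 6 with color 0 (neighbor of 2)

Step 2: 2-coloring succeeded. No conflicts found.
  Set A (color 0): {1, 3, 6}
  Set B (color 1): {2, 4, 5}

The graph is bipartite with partition {1, 3, 6}, {2, 4, 5}.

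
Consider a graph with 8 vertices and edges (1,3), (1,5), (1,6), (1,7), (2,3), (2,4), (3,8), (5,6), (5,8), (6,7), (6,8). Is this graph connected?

Step 1: Build adjacency list from edges:
  1: 3, 5, 6, 7
  2: 3, 4
  3: 1, 2, 8
  4: 2
  5: 1, 6, 8
  6: 1, 5, 7, 8
  7: 1, 6
  8: 3, 5, 6

Step 2: Run BFS/DFS from vertex 1:
  Visited: {1, 3, 5, 6, 7, 2, 8, 4}
  Reached 8 of 8 vertices

Step 3: All 8 vertices reached from vertex 1, so the graph is connected.
Answer: Yes, the graph is connected.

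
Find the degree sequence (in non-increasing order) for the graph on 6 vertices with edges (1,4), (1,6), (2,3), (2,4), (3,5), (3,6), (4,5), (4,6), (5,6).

Step 1: Count edges incident to each vertex:
  deg(1) = 2 (neighbors: 4, 6)
  deg(2) = 2 (neighbors: 3, 4)
  deg(3) = 3 (neighbors: 2, 5, 6)
  deg(4) = 4 (neighbors: 1, 2, 5, 6)
  deg(5) = 3 (neighbors: 3, 4, 6)
  deg(6) = 4 (neighbors: 1, 3, 4, 5)

Step 2: Sort degrees in non-increasing order:
  Degrees: [2, 2, 3, 4, 3, 4] -> sorted: [4, 4, 3, 3, 2, 2]

Degree sequence: [4, 4, 3, 3, 2, 2]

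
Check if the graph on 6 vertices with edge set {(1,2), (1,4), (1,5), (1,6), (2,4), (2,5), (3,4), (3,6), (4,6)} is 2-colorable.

Step 1: Attempt 2-coloring using BFS:
  Start at vertex 1, assign color 0
  Color vertex 2 with color 1 (neighbor of 1)
  Color vertex 4 with color 1 (neighbor of 1)
  Color vertex 5 with color 1 (neighbor of 1)
  Color vertex 6 with color 1 (neighbor of 1)

Step 2: Conflict found! Vertices 2 and 4 are adjacent but have the same color.
This means the graph contains an odd cycle.

The graph is NOT bipartite.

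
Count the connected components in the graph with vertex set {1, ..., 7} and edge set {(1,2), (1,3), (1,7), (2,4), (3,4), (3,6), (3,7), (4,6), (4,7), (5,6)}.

Step 1: Build adjacency list from edges:
  1: 2, 3, 7
  2: 1, 4
  3: 1, 4, 6, 7
  4: 2, 3, 6, 7
  5: 6
  6: 3, 4, 5
  7: 1, 3, 4

Step 2: Run BFS/DFS from vertex 1:
  Visited: {1, 2, 3, 7, 4, 6, 5}
  Reached 7 of 7 vertices

Step 3: All 7 vertices reached from vertex 1, so the graph is connected.
Number of connected components: 1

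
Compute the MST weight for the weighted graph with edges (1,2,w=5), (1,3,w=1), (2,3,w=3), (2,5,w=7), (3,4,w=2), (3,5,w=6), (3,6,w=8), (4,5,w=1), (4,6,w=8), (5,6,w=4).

Apply Kruskal's algorithm (sort edges by weight, add if no cycle):

Sorted edges by weight:
  (1,3) w=1
  (4,5) w=1
  (3,4) w=2
  (2,3) w=3
  (5,6) w=4
  (1,2) w=5
  (3,5) w=6
  (2,5) w=7
  (3,6) w=8
  (4,6) w=8

Add edge (1,3) w=1 -- no cycle. Running total: 1
Add edge (4,5) w=1 -- no cycle. Running total: 2
Add edge (3,4) w=2 -- no cycle. Running total: 4
Add edge (2,3) w=3 -- no cycle. Running total: 7
Add edge (5,6) w=4 -- no cycle. Running total: 11

MST edges: (1,3,w=1), (4,5,w=1), (3,4,w=2), (2,3,w=3), (5,6,w=4)
Total MST weight: 1 + 1 + 2 + 3 + 4 = 11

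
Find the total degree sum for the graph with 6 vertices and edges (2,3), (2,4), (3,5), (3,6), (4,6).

Step 1: Count edges incident to each vertex:
  deg(1) = 0 (neighbors: none)
  deg(2) = 2 (neighbors: 3, 4)
  deg(3) = 3 (neighbors: 2, 5, 6)
  deg(4) = 2 (neighbors: 2, 6)
  deg(5) = 1 (neighbors: 3)
  deg(6) = 2 (neighbors: 3, 4)

Step 2: Sum all degrees:
  0 + 2 + 3 + 2 + 1 + 2 = 10

Verification: sum of degrees = 2 * |E| = 2 * 5 = 10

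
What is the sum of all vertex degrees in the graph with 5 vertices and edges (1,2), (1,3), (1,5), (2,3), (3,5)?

Step 1: Count edges incident to each vertex:
  deg(1) = 3 (neighbors: 2, 3, 5)
  deg(2) = 2 (neighbors: 1, 3)
  deg(3) = 3 (neighbors: 1, 2, 5)
  deg(4) = 0 (neighbors: none)
  deg(5) = 2 (neighbors: 1, 3)

Step 2: Sum all degrees:
  3 + 2 + 3 + 0 + 2 = 10

Verification: sum of degrees = 2 * |E| = 2 * 5 = 10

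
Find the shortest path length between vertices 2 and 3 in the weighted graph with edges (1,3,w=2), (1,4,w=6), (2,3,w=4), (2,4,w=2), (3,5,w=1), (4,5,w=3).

Step 1: Build adjacency list with weights:
  1: 3(w=2), 4(w=6)
  2: 3(w=4), 4(w=2)
  3: 1(w=2), 2(w=4), 5(w=1)
  4: 1(w=6), 2(w=2), 5(w=3)
  5: 3(w=1), 4(w=3)

Step 2: Apply Dijkstra's algorithm from vertex 2:
  Visit vertex 2 (distance=0)
    Update dist[3] = 4
    Update dist[4] = 2
  Visit vertex 4 (distance=2)
    Update dist[1] = 8
    Update dist[5] = 5
  Visit vertex 3 (distance=4)
    Update dist[1] = 6

Step 3: Shortest path: 2 -> 3
Total weight: 4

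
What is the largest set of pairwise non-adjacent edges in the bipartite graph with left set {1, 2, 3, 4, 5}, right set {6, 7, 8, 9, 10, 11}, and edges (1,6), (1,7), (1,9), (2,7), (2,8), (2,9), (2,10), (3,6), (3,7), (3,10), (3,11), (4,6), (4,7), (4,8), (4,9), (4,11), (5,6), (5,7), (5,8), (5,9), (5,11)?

Step 1: List the neighbors of each left vertex:
  1: 6, 7, 9
  2: 7, 8, 9, 10
  3: 6, 7, 10, 11
  4: 6, 7, 8, 9, 11
  5: 6, 7, 8, 9, 11

Step 2: Greedily match left vertices, then look for augmenting paths:
  Match 1 -- 6
  Match 2 -- 7
  Match 3 -- 10
  Match 4 -- 8
  Match 5 -- 9
  No augmenting path remains.

Step 3: Verify this is maximum:
  Matching size 5 = min(|L|, |R|) = min(5, 6), which is an upper bound, so this matching is maximum.

Maximum matching: {(1,6), (2,7), (3,10), (4,8), (5,9)}
Size: 5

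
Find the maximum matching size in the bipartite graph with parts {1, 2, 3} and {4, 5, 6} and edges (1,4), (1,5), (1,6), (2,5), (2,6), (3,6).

Step 1: List the neighbors of each left vertex:
  1: 4, 5, 6
  2: 5, 6
  3: 6

Step 2: Greedily match left vertices, then look for augmenting paths:
  Match 1 -- 4
  Match 2 -- 5
  Match 3 -- 6
  No augmenting path remains.

Step 3: Verify this is maximum:
  Matching size 3 = min(|L|, |R|) = min(3, 3), which is an upper bound, so this matching is maximum.

Maximum matching: {(1,4), (2,5), (3,6)}
Size: 3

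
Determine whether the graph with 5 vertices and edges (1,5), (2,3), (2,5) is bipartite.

Step 1: Attempt 2-coloring using BFS:
  Start at vertex 1, assign color 0
  Color vertex 5 with color 1 (neighbor of 1)
  Color vertex 2 with color 0 (neighbor of 5)
  Color vertex 3 with color 1 (neighbor of 2)
  Start new component at vertex 4, assign color 0

Step 2: 2-coloring succeeded. No conflicts found.
  Set A (color 0): {1, 2, 4}
  Set B (color 1): {3, 5}

The graph is bipartite with partition {1, 2, 4}, {3, 5}.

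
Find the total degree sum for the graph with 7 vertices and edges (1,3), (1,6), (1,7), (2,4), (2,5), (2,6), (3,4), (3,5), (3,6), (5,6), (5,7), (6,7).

Step 1: Count edges incident to each vertex:
  deg(1) = 3 (neighbors: 3, 6, 7)
  deg(2) = 3 (neighbors: 4, 5, 6)
  deg(3) = 4 (neighbors: 1, 4, 5, 6)
  deg(4) = 2 (neighbors: 2, 3)
  deg(5) = 4 (neighbors: 2, 3, 6, 7)
  deg(6) = 5 (neighbors: 1, 2, 3, 5, 7)
  deg(7) = 3 (neighbors: 1, 5, 6)

Step 2: Sum all degrees:
  3 + 3 + 4 + 2 + 4 + 5 + 3 = 24

Verification: sum of degrees = 2 * |E| = 2 * 12 = 24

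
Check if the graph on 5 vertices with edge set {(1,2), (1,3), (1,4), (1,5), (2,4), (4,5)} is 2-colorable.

Step 1: Attempt 2-coloring using BFS:
  Start at vertex 1, assign color 0
  Color vertex 2 with color 1 (neighbor of 1)
  Color vertex 3 with color 1 (neighbor of 1)
  Color vertex 4 with color 1 (neighbor of 1)
  Color vertex 5 with color 1 (neighbor of 1)

Step 2: Conflict found! Vertices 2 and 4 are adjacent but have the same color.
This means the graph contains an odd cycle.

The graph is NOT bipartite.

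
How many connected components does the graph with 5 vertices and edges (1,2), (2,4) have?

Step 1: Build adjacency list from edges:
  1: 2
  2: 1, 4
  3: (none)
  4: 2
  5: (none)

Step 2: Run BFS/DFS from vertex 1:
  Visited: {1, 2, 4}
  Reached 3 of 5 vertices

Step 3: Only 3 of 5 vertices reached. Graph is disconnected.
Connected components: {1, 2, 4}, {3}, {5}
Number of connected components: 3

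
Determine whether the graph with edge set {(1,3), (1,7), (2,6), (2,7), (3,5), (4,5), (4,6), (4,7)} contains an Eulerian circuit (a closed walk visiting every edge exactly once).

Step 1: Find the degree of each vertex:
  deg(1) = 2
  deg(2) = 2
  deg(3) = 2
  deg(4) = 3
  deg(5) = 2
  deg(6) = 2
  deg(7) = 3

Step 2: Count vertices with odd degree:
  Odd-degree vertices: 4, 7 (2 total)

Step 3: Apply Euler's theorem:
  - Eulerian circuit exists iff graph is connected and all vertices have even degree
  - Eulerian path exists iff graph is connected and has 0 or 2 odd-degree vertices

Graph is connected with exactly 2 odd-degree vertices (4, 7).
Eulerian path exists (starting and ending at the odd-degree vertices), but no Eulerian circuit.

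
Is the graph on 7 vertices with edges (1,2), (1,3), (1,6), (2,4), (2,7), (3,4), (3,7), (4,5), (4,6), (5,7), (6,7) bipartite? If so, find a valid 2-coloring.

Step 1: Attempt 2-coloring using BFS:
  Start at vertex 1, assign color 0
  Color vertex 2 with color 1 (neighbor of 1)
  Color vertex 3 with color 1 (neighbor of 1)
  Color vertex 6 with color 1 (neighbor of 1)
  Color vertex 4 with color 0 (neighbor of 2)
  Color vertex 7 with color 0 (neighbor of 2)
  Color vertex 5 with color 1 (neighbor of 4)

Step 2: 2-coloring succeeded. No conflicts found.
  Set A (color 0): {1, 4, 7}
  Set B (color 1): {2, 3, 5, 6}

The graph is bipartite with partition {1, 4, 7}, {2, 3, 5, 6}.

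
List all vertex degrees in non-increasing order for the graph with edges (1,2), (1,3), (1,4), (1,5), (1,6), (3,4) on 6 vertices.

Step 1: Count edges incident to each vertex:
  deg(1) = 5 (neighbors: 2, 3, 4, 5, 6)
  deg(2) = 1 (neighbors: 1)
  deg(3) = 2 (neighbors: 1, 4)
  deg(4) = 2 (neighbors: 1, 3)
  deg(5) = 1 (neighbors: 1)
  deg(6) = 1 (neighbors: 1)

Step 2: Sort degrees in non-increasing order:
  Degrees: [5, 1, 2, 2, 1, 1] -> sorted: [5, 2, 2, 1, 1, 1]

Degree sequence: [5, 2, 2, 1, 1, 1]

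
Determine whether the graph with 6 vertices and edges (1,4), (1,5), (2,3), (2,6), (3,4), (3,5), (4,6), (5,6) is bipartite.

Step 1: Attempt 2-coloring using BFS:
  Start at vertex 1, assign color 0
  Color vertex 4 with color 1 (neighbor of 1)
  Color vertex 5 with color 1 (neighbor of 1)
  Color vertex 3 with color 0 (neighbor of 4)
  Color vertex 6 with color 0 (neighbor of 4)
  Color vertex 2 with color 1 (neighbor of 3)

Step 2: 2-coloring succeeded. No conflicts found.
  Set A (color 0): {1, 3, 6}
  Set B (color 1): {2, 4, 5}

The graph is bipartite with partition {1, 3, 6}, {2, 4, 5}.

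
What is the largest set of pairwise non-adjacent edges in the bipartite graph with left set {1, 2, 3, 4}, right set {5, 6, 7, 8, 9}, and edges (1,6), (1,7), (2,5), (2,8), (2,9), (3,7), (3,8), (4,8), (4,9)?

Step 1: List the neighbors of each left vertex:
  1: 6, 7
  2: 5, 8, 9
  3: 7, 8
  4: 8, 9

Step 2: Greedily match left vertices, then look for augmenting paths:
  Match 1 -- 6
  Match 2 -- 5
  Match 3 -- 7
  Match 4 -- 8
  No augmenting path remains.

Step 3: Verify this is maximum:
  Matching size 4 = min(|L|, |R|) = min(4, 5), which is an upper bound, so this matching is maximum.

Maximum matching: {(1,6), (2,5), (3,7), (4,8)}
Size: 4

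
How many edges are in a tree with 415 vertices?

A tree on n vertices always has exactly n - 1 edges.
For n = 415: edges = 415 - 1 = 414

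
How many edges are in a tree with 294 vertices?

A tree on n vertices always has exactly n - 1 edges.
For n = 294: edges = 294 - 1 = 293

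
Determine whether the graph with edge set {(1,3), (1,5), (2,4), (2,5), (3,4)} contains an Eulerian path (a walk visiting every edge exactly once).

Step 1: Find the degree of each vertex:
  deg(1) = 2
  deg(2) = 2
  deg(3) = 2
  deg(4) = 2
  deg(5) = 2

Step 2: Count vertices with odd degree:
  All vertices have even degree (0 odd-degree vertices)

Step 3: Apply Euler's theorem:
  - Eulerian circuit exists iff graph is connected and all vertices have even degree
  - Eulerian path exists iff graph is connected and has 0 or 2 odd-degree vertices

Graph is connected with 0 odd-degree vertices.
Both Eulerian circuit and Eulerian path exist.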